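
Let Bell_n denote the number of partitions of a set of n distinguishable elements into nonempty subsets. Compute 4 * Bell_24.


Bell_24 can be computed from the Bell triangle or from Dobinski's identity Bell_n = (1/e) * sum_{k>=0} k^n / k!.
Computing Bell_24 = 445958869294805289.
Then 4 * 445958869294805289 = 1783835477179221156.

1783835477179221156


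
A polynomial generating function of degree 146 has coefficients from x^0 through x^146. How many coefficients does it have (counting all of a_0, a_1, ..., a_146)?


A polynomial of degree 146 takes the form a_0 + a_1 x + ... + a_146 x^146.
The number of coefficients is 146 + 1 = 147.

147


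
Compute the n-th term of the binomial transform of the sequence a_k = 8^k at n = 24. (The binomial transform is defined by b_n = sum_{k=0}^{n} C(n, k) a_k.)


With a_k = 8^k, b_n = sum_{k=0}^{n} C(n, k) 8^k = (1 + 8)^n by the binomial theorem.
For n = 24: (1 + 8)^24 = 9^24 = 79766443076872509863361.

79766443076872509863361


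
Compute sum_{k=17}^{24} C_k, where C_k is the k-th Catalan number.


C_17 through C_24: 129644790, 477638700, 1767263190, 6564120420, 24466267020, 91482563640, 343059613650, 1289904147324
Sum = 129644790 + 477638700 + 1767263190 + 6564120420 + 24466267020 + 91482563640 + 343059613650 + 1289904147324
= 1757851258734

1757851258734


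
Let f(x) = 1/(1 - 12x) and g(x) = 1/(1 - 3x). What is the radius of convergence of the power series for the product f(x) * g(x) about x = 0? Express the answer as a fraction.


The radius of 1/(1 - 12x) is 1/12 (nearest singularity at x = 1/12), and the radius of 1/(1 - 3x) is 1/3.
The product f(x)*g(x) = 1/((1 - 12x)(1 - 3x)) has singularities at both 1/12 and 1/3, so its radius of convergence is the distance to the nearest one:
min(1/12, 1/3) = 1/12.

1/12


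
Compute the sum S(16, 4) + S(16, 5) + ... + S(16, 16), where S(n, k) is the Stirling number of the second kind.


By definition, S(n, k) counts partitions of an n-set into exactly k nonempty blocks.
Computing row n = 16 for k = 4..16:
S(16, k): 171798901, 1096190550, 2734926558, 3281882604, 2141764053, 820784250, 193754990, 28936908, 2757118, 165620, 6020, 120, 1
Sum = 10472967693.

10472967693


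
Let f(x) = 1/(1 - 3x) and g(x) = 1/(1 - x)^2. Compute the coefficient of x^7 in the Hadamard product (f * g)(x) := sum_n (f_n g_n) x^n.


f has coefficients f_k = 3^k. For g = 1/(1 - x)^2 the coefficient is g_k = C(k + 1, 1) = k + 1. The Hadamard coefficient is (f * g)_k = 3^k * (k + 1).
For k = 7: 3^7 * 8 = 2187 * 8 = 17496.

17496


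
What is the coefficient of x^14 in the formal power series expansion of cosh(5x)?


The Maclaurin series is cosh(t) = sum_{m>=0} t^(2m) / (2m)!, so substituting t = 5x, only even powers of x are nonzero, with coefficient of x^(2m) equal to 5^(2m) / (2m)!.
For x^14 the coefficient is 5^14/14! = 6103515625/87178291200 = 244140625/3487131648.

244140625/3487131648


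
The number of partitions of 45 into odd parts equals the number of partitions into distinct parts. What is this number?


Computing partitions of 45 into odd parts (1, 3, 5, ...):
Using the generating function prod_{k>=0} 1/(1-x^(2k+1)),
the count is 2048

2048


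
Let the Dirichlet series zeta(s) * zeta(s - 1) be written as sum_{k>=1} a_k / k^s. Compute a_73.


Convolution gives a_k = sum_{d | k} d * 1 = sum_{d | k} d = sigma(k), the sum of positive divisors of k.
For k = 73, the divisors are 1, 73, so
sigma(73) = 1 + 73 = 74.

74


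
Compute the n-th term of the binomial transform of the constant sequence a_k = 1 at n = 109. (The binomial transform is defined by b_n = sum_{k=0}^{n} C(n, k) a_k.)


With a_k = 1 for all k, b_n = sum_{k=0}^{n} C(n, k) = 2^n by the binomial theorem.
For n = 109: 2^109 = 649037107316853453566312041152512.

649037107316853453566312041152512


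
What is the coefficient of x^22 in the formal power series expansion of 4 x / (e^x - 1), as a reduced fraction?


The exponential generating function for Bernoulli numbers is
x / (e^x - 1) = sum_{k>=0} B_k x^k / k!.
So the coefficient of x^22 in 4 x / (e^x - 1) is 4 B_22 / 22!.
Computing: B_22 = 854513/138, 22! = 1124000727777607680000, giving
4 * 854513/138 / 1124000727777607680000 = 77683/3525275009847951360000.

77683/3525275009847951360000


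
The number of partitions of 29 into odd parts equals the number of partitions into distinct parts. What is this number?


Computing partitions of 29 into odd parts (1, 3, 5, ...):
Using the generating function prod_{k>=0} 1/(1-x^(2k+1)),
the count is 256

256


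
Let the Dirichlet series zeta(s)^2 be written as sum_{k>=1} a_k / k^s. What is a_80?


The Dirichlet convolution of the constant function 1 with itself gives (1 * 1)(k) = sum_{d | k} 1 = d(k), the number of positive divisors of k.
Since zeta(s) = sum_{k>=1} 1/k^s, we have zeta(s)^2 = sum_{k>=1} d(k)/k^s, so a_k = d(k).
For k = 80: the divisors are 1, 2, 4, 5, 8, 10, 16, 20, 40, 80.
Count = 10.

10


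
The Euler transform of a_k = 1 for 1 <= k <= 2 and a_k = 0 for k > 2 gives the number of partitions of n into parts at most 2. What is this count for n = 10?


Partitions of 10 into parts at most 2:
Using generating function (1-x)^(-1)(1-x^2)^(-1),
the coefficient of x^10 = 6

6


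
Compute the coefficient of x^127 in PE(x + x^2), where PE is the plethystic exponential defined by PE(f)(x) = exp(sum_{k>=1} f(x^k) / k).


With f(x) = x + x^2, the exponent is sum_{k>=1} (x^k + x^(2k)) / k = -ln(1 - x) - ln(1 - x^2). Exponentiating:
PE(x + x^2) = 1 / ((1 - x)(1 - x^2)).
This is the generating function for partitions of n into parts of size 1 or 2. The number of 2's can be any j in 0..63, and the rest are 1's, so
[x^127] = floor(127/2) + 1 = 64.

64


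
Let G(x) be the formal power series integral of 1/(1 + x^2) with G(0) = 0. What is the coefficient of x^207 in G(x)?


1/(1 + x^2) = sum_{j>=0} (-1)^j x^(2j). Integrating termwise with G(0) = 0:
G(x) = sum_{j>=0} (-1)^j x^(2j+1) / (2j+1) = arctan(x).
Only odd powers are nonzero. For x^207 write 207 = 2*103 + 1, giving
(-1)^103 / 207 = -1/207 = -1/207.

-1/207


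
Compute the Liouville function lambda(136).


The Liouville function is lambda(k) = (-1)^Omega(k), where Omega(k) counts the prime factors of k with multiplicity.
Factoring: 136 = 2 * 2 * 2 * 17, so Omega(136) = 4.
lambda(136) = (-1)^4 = 1.

1


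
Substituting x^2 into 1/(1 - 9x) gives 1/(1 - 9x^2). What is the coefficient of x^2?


The coefficient of x^(2m) in 1/(1 - 9x^2) is 9^m.
With n = 2 = 2*1, the coefficient is 9^1 = 9.

9


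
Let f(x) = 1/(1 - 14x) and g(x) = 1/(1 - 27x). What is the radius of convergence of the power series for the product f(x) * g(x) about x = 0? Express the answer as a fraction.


The radius of 1/(1 - 14x) is 1/14 (nearest singularity at x = 1/14), and the radius of 1/(1 - 27x) is 1/27.
The product f(x)*g(x) = 1/((1 - 14x)(1 - 27x)) has singularities at both 1/14 and 1/27, so its radius of convergence is the distance to the nearest one:
min(1/14, 1/27) = 1/27.

1/27


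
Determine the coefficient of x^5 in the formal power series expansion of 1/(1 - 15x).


The geometric series identity gives 1/(1 - c x) = sum_{k>=0} c^k x^k, so the coefficient of x^k is c^k.
Here c = 15 and k = 5.
Computing: 15^5 = 759375

759375


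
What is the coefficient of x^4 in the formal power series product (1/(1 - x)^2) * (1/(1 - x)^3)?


Combine the factors: (1/(1 - x)^2) * (1/(1 - x)^3) = 1/(1 - x)^5.
Then use 1/(1 - x)^r = sum_{k>=0} C(k + r - 1, r - 1) x^k with r = 5 and k = 4:
C(8, 4) = 70.

70


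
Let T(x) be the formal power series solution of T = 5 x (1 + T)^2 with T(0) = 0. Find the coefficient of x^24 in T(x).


Apply the Lagrange inversion formula: if T = 5 x * phi(T) with phi(t) = (1 + t)^2, then [x^n] T = 5^n * (1/n) [t^(n-1)] phi(t)^n = 5^n * (1/n) [t^(n-1)] (1 + t)^(2n) = 5^n * (1/n) C(2n, n-1).
Using the identity C(2n, n-1) = C(2n, n) * n / (n+1), the unscaled factor equals C(2n, n) / (n+1) = C_n, the n-th Catalan number.
For n = 24: C_24 = C(48, 24) / 25 = 32247603683100/25 = 1289904147324.
With the 5^24 = 59604644775390625 factor, the coefficient is 59604644775390625 * 1289904147324 = 76884278495550155639648437500.

76884278495550155639648437500


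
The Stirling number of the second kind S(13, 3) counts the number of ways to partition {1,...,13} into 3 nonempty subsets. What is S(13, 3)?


Using the explicit formula S(n,k) = (1/k!) sum_{j=0}^{k} (-1)^(k-j) C(k,j) j^n:
S(13, 3) = 261625
Equivalently, S(n,k) is n! times the coefficient of x^n in the EGF (e^x - 1)^k / k!.

261625


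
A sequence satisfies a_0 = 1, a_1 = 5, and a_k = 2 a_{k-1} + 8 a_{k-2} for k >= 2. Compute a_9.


The characteristic equation is t^2 - 2 t - 8 = 0, with roots r_1 = 4 and r_2 = -2 (so c_1 = r_1 + r_2, c_2 = -r_1 r_2 as required).
One can use the closed form a_n = A r_1^n + B r_2^n, but direct iteration is more reliable:
a_0 = 1, a_1 = 5, a_2 = 18, a_3 = 76, a_4 = 296, a_5 = 1200, a_6 = 4768, a_7 = 19136, a_8 = 76416, a_9 = 305920.
So a_9 = 305920.

305920


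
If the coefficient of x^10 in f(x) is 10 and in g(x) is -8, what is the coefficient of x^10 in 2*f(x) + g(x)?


Scalar multiplication scales coefficients: 2 * 10 = 20.
Then add the g coefficient: 20 + -8
= 12

12


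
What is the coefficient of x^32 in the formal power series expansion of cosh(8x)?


The Maclaurin series is cosh(t) = sum_{m>=0} t^(2m) / (2m)!, so substituting t = 8x, only even powers of x are nonzero, with coefficient of x^(2m) equal to 8^(2m) / (2m)!.
For x^32 the coefficient is 8^32/32! = 79228162514264337593543950336/263130836933693530167218012160000000 = 36893488147419103232/122529844256906551386796875.

36893488147419103232/122529844256906551386796875


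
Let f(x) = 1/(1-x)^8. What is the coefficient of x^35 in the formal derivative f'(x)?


Differentiate: d/dx [ 1/(1-x)^r ] = r / (1-x)^(r+1).
Here r = 8, so f'(x) = 8 / (1-x)^9.
The expansion of 1/(1-x)^(r+1) has coefficient of x^n equal to C(n+r, r).
So the coefficient of x^35 in f'(x) is
8 * C(43, 8) = 8 * 145008513 = 1160068104

1160068104


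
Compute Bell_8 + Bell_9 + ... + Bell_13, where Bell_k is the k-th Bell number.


Recall Bell_k counts set partitions of a k-set (with Bell_0 = 1 by convention).
Bell_8 through Bell_13: 4140, 21147, 115975, 678570, 4213597, 27644437
Sum = 4140 + 21147 + 115975 + 678570 + 4213597 + 27644437 = 32677866.

32677866


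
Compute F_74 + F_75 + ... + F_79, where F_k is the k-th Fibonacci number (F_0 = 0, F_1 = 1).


Use the identity sum_{k=0}^{N} F_k = F_{N+2} - 1 (which follows from F_{k+2} - F_{k+1} = F_k). Then
sum_{k=74}^{79} F_k = (F_{81} - 1) - (F_{75} - 1) = F_{81} - F_{75}.
Computing: F_{81} = 37889062373143906, F_{75} = 2111485077978050, so
Sum = 37889062373143906 - 2111485077978050 = 35777577295165856.

35777577295165856


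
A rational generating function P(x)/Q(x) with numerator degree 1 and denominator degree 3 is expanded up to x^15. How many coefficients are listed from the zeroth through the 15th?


Expanding up to x^15 gives the coefficients for x^0, x^1, ..., x^15.
That is 15 + 1 = 16 coefficients in total.

16


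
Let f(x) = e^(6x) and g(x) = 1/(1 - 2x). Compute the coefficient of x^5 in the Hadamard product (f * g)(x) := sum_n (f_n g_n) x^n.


Expanding: f_k = 6^k/k! (from e^(6x)) and g_k = 2^k (from 1/(1 - 2x)). So the Hadamard coefficient (f * g)_k = 6^k 2^k / k! = (12)^k / k!.
For k = 5: 12^5/5! = 248832/120 = 10368/5.

10368/5


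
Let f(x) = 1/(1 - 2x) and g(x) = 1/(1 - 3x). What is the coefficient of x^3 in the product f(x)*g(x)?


The coefficient of x^n in f*g is the Cauchy product: sum_{k=0}^{n} a^k * b^(n-k).
With a=2, b=3, n=3:
sum_{k=0}^{3} 2^k * 3^(3-k)
= 65

65


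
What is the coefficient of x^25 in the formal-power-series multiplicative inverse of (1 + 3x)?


The inverse is 1/(1 + 3x). Apply the geometric identity 1/(1 - y) = sum_{k>=0} y^k with y = -3x:
1/(1 + 3x) = sum_{k>=0} (-3)^k x^k.
So the coefficient of x^25 is (-3)^25 = -847288609443.

-847288609443


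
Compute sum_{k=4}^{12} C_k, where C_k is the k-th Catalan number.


C_4 through C_12: 14, 42, 132, 429, 1430, 4862, 16796, 58786, 208012
Sum = 14 + 42 + 132 + 429 + 1430 + 4862 + 16796 + 58786 + 208012
= 290503

290503


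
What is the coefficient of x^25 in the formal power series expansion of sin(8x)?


The Maclaurin series is sin(t) = sum_{k>=0} (-1)^k t^(2k+1) / (2k+1)!, so substituting t = 8x, only odd powers of x are nonzero, with coefficient of x^(2k+1) equal to (-1)^k 8^(2k+1) / (2k+1)!.
Write 25 = 2*12 + 1, giving the coefficient (-1)^12 * 8^25 / 25! = 37778931862957161709568/15511210043330985984000000 = 9007199254740992/3698160658676859375.

9007199254740992/3698160658676859375


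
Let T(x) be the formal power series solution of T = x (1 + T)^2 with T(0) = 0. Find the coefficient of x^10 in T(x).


Apply the Lagrange inversion formula: if T = x * phi(T) with phi(t) = (1 + t)^2, then [x^n] T = (1/n) [t^(n-1)] phi(t)^n = (1/n) [t^(n-1)] (1 + t)^(2n) = (1/n) C(2n, n-1).
Using the identity C(2n, n-1) = C(2n, n) * n / (n+1), the unscaled factor equals C(2n, n) / (n+1) = C_n, the n-th Catalan number.
For n = 10: C_10 = C(20, 10) / 11 = 184756/11 = 16796 = 16796.

16796


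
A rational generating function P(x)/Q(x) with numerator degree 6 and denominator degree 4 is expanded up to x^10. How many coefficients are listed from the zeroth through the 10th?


Expanding up to x^10 gives the coefficients for x^0, x^1, ..., x^10.
That is 10 + 1 = 11 coefficients in total.

11


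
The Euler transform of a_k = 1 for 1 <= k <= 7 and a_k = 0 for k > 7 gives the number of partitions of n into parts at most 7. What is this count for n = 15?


Partitions of 15 into parts at most 7:
Using generating function (1-x)^(-1)(1-x^2)^(-1)...(1-x^7)^(-1),
the coefficient of x^15 = 131

131


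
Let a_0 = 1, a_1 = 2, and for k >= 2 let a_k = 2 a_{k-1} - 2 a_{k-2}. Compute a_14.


Iterating the recurrence forward:
a_0 = 1
a_1 = 2
a_2 = 2*2 - 2*1 = 2
a_3 = 2*2 - 2*2 = 0
a_4 = 2*0 - 2*2 = -4
a_5 = 2*-4 - 2*0 = -8
a_6 = 2*-8 - 2*-4 = -8
a_7 = 2*-8 - 2*-8 = 0
a_8 = 2*0 - 2*-8 = 16
a_9 = 2*16 - 2*0 = 32
a_10 = 2*32 - 2*16 = 32
a_11 = 2*32 - 2*32 = 0
a_12 = 2*0 - 2*32 = -64
a_13 = 2*-64 - 2*0 = -128
a_14 = 2*-128 - 2*-64 = -128
So a_14 = -128.

-128


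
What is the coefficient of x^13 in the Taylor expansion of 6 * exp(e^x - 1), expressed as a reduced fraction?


exp(e^x - 1) = sum_{k>=0} Bell_k x^k / k!, where Bell_k is the k-th Bell number.
So the coefficient of x^13 is 6 * Bell_13 / 13!.
Computing: Bell_13 = 27644437 and 13! = 6227020800, giving
6 * 27644437/6227020800 = 27644437/1037836800.

27644437/1037836800


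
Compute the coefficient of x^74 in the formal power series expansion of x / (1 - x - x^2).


Let f(x) = sum_{k>=0} a_k x^k. Multiplying f(x) * (1 - x - x^2) = x and matching coefficients gives a_0 = 0, a_1 = 1, and a_k = a_{k-1} + a_{k-2} for k >= 2. These are the Fibonacci numbers F_k.
Iterating from F_0 = 0, F_1 = 1:
F_0=0, F_1=1, F_2=1, F_3=2, F_4=3, F_5=5, F_6=8, F_7=13, F_8=21, F_9=34, ...
F_74 = 1304969544928657.

1304969544928657


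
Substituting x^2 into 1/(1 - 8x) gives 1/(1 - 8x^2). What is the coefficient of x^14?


The coefficient of x^(2m) in 1/(1 - 8x^2) is 8^m.
With n = 14 = 2*7, the coefficient is 8^7 = 2097152.

2097152


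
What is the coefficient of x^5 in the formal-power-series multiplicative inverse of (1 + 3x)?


The inverse is 1/(1 + 3x). Apply the geometric identity 1/(1 - y) = sum_{k>=0} y^k with y = -3x:
1/(1 + 3x) = sum_{k>=0} (-3)^k x^k.
So the coefficient of x^5 is (-3)^5 = -243.

-243


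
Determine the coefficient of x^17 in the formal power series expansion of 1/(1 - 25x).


The geometric series identity gives 1/(1 - c x) = sum_{k>=0} c^k x^k, so the coefficient of x^k is c^k.
Here c = 25 and k = 17.
Computing: 25^17 = 582076609134674072265625

582076609134674072265625


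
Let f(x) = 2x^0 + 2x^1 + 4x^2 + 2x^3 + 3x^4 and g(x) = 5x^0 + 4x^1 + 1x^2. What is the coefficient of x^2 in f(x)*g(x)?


Cauchy product at x^2:
2*1 + 2*4 + 4*5
= 30

30


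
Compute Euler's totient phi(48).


phi(n) counts integers in [1, n] coprime to n. Using the multiplicative formula phi(n) = n * prod_{p | n} (1 - 1/p):
48 = 2^4 * 3, so
phi(48) = 48 * (1 - 1/2) * (1 - 1/3) = 16.

16


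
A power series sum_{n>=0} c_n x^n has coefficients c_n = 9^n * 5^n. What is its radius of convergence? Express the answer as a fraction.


By the root test (Cauchy-Hadamard), the radius is R = 1 / limsup_n |c_n|^(1/n).
Here |c_n|^(1/n) = (9^n * 5^n)^(1/n) = 9 * 5 = 45 for all n.
So R = 1/45 = 1/45.

1/45


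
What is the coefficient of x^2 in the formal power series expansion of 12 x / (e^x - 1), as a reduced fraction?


The exponential generating function for Bernoulli numbers is
x / (e^x - 1) = sum_{k>=0} B_k x^k / k!.
So the coefficient of x^2 in 12 x / (e^x - 1) is 12 B_2 / 2!.
Computing: B_2 = 1/6, 2! = 2, giving
12 * 1/6 / 2 = 1.

1


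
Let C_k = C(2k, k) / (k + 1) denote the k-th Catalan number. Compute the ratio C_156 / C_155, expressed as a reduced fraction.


Using C_k = (2k)! / (k! (k+1)!), the ratio C_{k+1}/C_k simplifies to
C_{k+1}/C_k = [(2k+2)! / ((k+1)! (k+2)!)] * [k! (k+1)! / (2k)!]
 = (2k+2)(2k+1) / ((k+1)(k+2)) = 2(2k+1) / (k+2).
For k = 155: 2(2*155 + 1) / (155 + 2) = 622/157 = 622/157.

622/157


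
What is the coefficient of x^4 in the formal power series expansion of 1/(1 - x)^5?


The expansion 1/(1 - x)^r = sum_{k>=0} C(k + r - 1, r - 1) x^k follows from the multiset / negative-binomial theorem (or from repeated differentiation of the geometric series).
For r = 5 and k = 4:
C(8, 4) = 40320 / (24 * 24) = 70.

70


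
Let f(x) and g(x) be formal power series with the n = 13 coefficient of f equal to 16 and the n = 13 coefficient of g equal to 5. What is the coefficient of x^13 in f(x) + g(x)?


Addition of formal power series is termwise.
The coefficient of x^13 in f + g = 16 + 5
= 21

21


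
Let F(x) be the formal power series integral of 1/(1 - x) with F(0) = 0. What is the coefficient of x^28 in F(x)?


1/(1 - x) = sum_{k>=0} x^k. Integrating termwise and using F(0) = 0 gives
F(x) = sum_{k>=0} x^(k+1) / (k+1) = sum_{m>=1} x^m / m = -ln(1 - x).
So the coefficient of x^28 is 1/28 = 1/28.

1/28


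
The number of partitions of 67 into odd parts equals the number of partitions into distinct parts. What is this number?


Computing partitions of 67 into odd parts (1, 3, 5, ...):
Using the generating function prod_{k>=0} 1/(1-x^(2k+1)),
the count is 22250

22250


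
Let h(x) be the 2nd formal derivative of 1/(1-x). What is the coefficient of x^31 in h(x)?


Differentiating 2 times: d^2/dx^2 [1/(1-x)] = 2!/(1-x)^3.
The expansion 1/(1-x)^3 = sum_{k>=0} C(k+2, 2) x^k, so the coefficient of x^n in 2!/(1-x)^3 is 2! * C(n+2, 2).
For n = 31: 2 * C(33, 2) = 2 * 528 = 1056

1056


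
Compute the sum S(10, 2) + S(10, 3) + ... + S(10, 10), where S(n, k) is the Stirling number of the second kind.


By definition, S(n, k) counts partitions of an n-set into exactly k nonempty blocks.
Computing row n = 10 for k = 2..10:
S(10, k): 511, 9330, 34105, 42525, 22827, 5880, 750, 45, 1
Sum = 115974.

115974


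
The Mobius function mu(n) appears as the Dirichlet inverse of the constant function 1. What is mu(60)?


60 has a squared prime factor, so mu(60) = 0.
Factorization reveals a repeated prime.

0


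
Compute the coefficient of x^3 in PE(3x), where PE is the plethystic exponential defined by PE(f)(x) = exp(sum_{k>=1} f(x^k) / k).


With f(x) = 3x, the exponent is sum_{k>=1} 3 x^k / k = 3 * (-ln(1 - x)). Exponentiating:
PE(3x) = exp(-3 ln(1 - x)) = 1/(1 - x)^3.
By the negative binomial expansion, [x^n] 1/(1 - x)^3 = C(n + 2, 2).
For n = 3: C(5, 2) = 10.

10


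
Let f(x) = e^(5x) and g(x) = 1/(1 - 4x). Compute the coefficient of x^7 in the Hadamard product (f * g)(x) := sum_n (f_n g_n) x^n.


Expanding: f_k = 5^k/k! (from e^(5x)) and g_k = 4^k (from 1/(1 - 4x)). So the Hadamard coefficient (f * g)_k = 5^k 4^k / k! = (20)^k / k!.
For k = 7: 20^7/7! = 1280000000/5040 = 16000000/63.

16000000/63


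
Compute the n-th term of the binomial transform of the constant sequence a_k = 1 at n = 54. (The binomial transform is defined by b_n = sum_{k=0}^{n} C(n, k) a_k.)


With a_k = 1 for all k, b_n = sum_{k=0}^{n} C(n, k) = 2^n by the binomial theorem.
For n = 54: 2^54 = 18014398509481984.

18014398509481984


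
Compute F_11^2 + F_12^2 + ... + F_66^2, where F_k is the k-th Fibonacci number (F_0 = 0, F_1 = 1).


There is a standard identity sum_{k=0}^{N} F_k^2 = F_N * F_{N+1} (proved inductively from the telescoping relation F_k^2 = F_k F_{k+1} - F_{k-1} F_k). Then
sum_{k=11}^{66} F_k^2 = F_66 F_67 - F_10 F_11.
Computing: F_66 = 27777890035288, F_67 = 44945570212853, F_10 = 55, F_11 = 89.
Sum = 27777890035288 * 44945570212853 - 55 * 89 = 1248493106945946501841151769.

1248493106945946501841151769


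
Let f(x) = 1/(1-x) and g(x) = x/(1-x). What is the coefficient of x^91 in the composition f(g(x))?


First simplify the composition: f(g(x)) = 1/(1 - x/(1-x)) = (1-x)/((1-x) - x) = (1-x)/(1-2x).
Now extract the coefficient. Write (1-x)/(1-2x) = 1/(1-2x) - x/(1-2x).
The coefficient of x^n in 1/(1-2x) is 2^n, and in x/(1-2x) is 2^(n-1) (for n >= 1).
So the coefficient of x^91 is 2^91 - 2^90 = 2475880078570760549798248448 - 1237940039285380274899124224 = 1237940039285380274899124224.

1237940039285380274899124224


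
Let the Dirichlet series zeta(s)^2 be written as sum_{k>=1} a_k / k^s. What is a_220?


The Dirichlet convolution of the constant function 1 with itself gives (1 * 1)(k) = sum_{d | k} 1 = d(k), the number of positive divisors of k.
Since zeta(s) = sum_{k>=1} 1/k^s, we have zeta(s)^2 = sum_{k>=1} d(k)/k^s, so a_k = d(k).
For k = 220: the divisors are 1, 2, 4, 5, 10, 11, 20, 22, 44, 55, 110, 220.
Count = 12.

12


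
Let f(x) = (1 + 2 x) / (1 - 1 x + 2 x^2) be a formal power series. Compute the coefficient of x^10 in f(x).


Write f(x) = sum_{k>=0} a_k x^k. Multiplying both sides by 1 - 1 x + 2 x^2 gives
(1 - 1 x + 2 x^2) sum_{k>=0} a_k x^k = 1 + 2 x.
Matching coefficients:
 x^0: a_0 = 1
 x^1: a_1 - 1 a_0 = 2  =>  a_1 = 1*1 + 2 = 3
 x^k (k >= 2): a_k = 1 a_{k-1} - 2 a_{k-2}.
Iterating: a_2 = 1, a_3 = -5, a_4 = -7, a_5 = 3, a_6 = 17, a_7 = 11, a_8 = -23, a_9 = -45, a_10 = 1.
So the coefficient of x^10 is 1.

1


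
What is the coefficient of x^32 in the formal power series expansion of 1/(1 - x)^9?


The negative binomial / multiset identity is
1/(1 - x)^r = sum_{k>=0} C(k + r - 1, r - 1) x^k.
Here r = 9 and k = 32, so the coefficient is
C(32 + 8, 8) = C(40, 8)
= 76904685

76904685


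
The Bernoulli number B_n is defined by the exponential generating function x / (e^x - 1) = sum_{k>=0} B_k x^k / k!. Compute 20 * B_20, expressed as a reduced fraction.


Bernoulli numbers can also be computed recursively via B_0 = 1 and sum_{j=0}^{m} C(m+1, j) B_j = 0 for m >= 1. Odd-index Bernoulli numbers vanish for k >= 3.
Computing B_20 = -174611/330, so 20 * B_20 = 20 * -174611/330 = -349222/33.

-349222/33


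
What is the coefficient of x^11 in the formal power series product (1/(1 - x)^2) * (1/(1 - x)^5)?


Combine the factors: (1/(1 - x)^2) * (1/(1 - x)^5) = 1/(1 - x)^7.
Then use 1/(1 - x)^r = sum_{k>=0} C(k + r - 1, r - 1) x^k with r = 7 and k = 11:
C(17, 6) = 12376.

12376


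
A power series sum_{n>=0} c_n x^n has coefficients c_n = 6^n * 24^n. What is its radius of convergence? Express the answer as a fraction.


By the root test (Cauchy-Hadamard), the radius is R = 1 / limsup_n |c_n|^(1/n).
Here |c_n|^(1/n) = (6^n * 24^n)^(1/n) = 6 * 24 = 144 for all n.
So R = 1/144 = 1/144.

1/144


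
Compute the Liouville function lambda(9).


The Liouville function is lambda(k) = (-1)^Omega(k), where Omega(k) counts the prime factors of k with multiplicity.
Factoring: 9 = 3 * 3, so Omega(9) = 2.
lambda(9) = (-1)^2 = 1.

1


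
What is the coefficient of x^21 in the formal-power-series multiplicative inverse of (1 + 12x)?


The inverse is 1/(1 + 12x). Apply the geometric identity 1/(1 - y) = sum_{k>=0} y^k with y = -12x:
1/(1 + 12x) = sum_{k>=0} (-12)^k x^k.
So the coefficient of x^21 is (-12)^21 = -46005119909369701466112.

-46005119909369701466112


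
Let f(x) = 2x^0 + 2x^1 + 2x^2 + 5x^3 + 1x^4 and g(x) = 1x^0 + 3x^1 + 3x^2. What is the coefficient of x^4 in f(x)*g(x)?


Cauchy product at x^4:
2*3 + 5*3 + 1*1
= 22

22


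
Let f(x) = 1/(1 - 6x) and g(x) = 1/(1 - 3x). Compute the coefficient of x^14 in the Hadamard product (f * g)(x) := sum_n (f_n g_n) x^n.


f has coefficients f_k = 6^k and g has coefficients g_k = 3^k, so the Hadamard product has coefficient (f*g)_k = 6^k * 3^k = 18^k.
For k = 14: 18^14 = 374813367582081024.

374813367582081024


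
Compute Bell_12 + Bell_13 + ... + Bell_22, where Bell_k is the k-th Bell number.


Recall Bell_k counts set partitions of a k-set (with Bell_0 = 1 by convention).
Bell_12 through Bell_22: 4213597, 27644437, 190899322, 1382958545, 10480142147, 82864869804, 682076806159, 5832742205057, 51724158235372, 474869816156751, 4506715738447323
Sum = 4213597 + 27644437 + 190899322 + 1382958545 + 10480142147 + 82864869804 + 682076806159 + 5832742205057 + 51724158235372 + 474869816156751 + 4506715738447323 = 5039919482578514.

5039919482578514


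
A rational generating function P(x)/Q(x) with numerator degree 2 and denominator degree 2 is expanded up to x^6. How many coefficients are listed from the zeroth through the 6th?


Expanding up to x^6 gives the coefficients for x^0, x^1, ..., x^6.
That is 6 + 1 = 7 coefficients in total.

7


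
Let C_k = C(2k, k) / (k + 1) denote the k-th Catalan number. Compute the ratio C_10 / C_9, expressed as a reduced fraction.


Using C_k = (2k)! / (k! (k+1)!), the ratio C_{k+1}/C_k simplifies to
C_{k+1}/C_k = [(2k+2)! / ((k+1)! (k+2)!)] * [k! (k+1)! / (2k)!]
 = (2k+2)(2k+1) / ((k+1)(k+2)) = 2(2k+1) / (k+2).
For k = 9: 2(2*9 + 1) / (9 + 2) = 38/11 = 38/11.

38/11


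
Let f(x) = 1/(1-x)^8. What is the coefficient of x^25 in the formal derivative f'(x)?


Differentiate: d/dx [ 1/(1-x)^r ] = r / (1-x)^(r+1).
Here r = 8, so f'(x) = 8 / (1-x)^9.
The expansion of 1/(1-x)^(r+1) has coefficient of x^n equal to C(n+r, r).
So the coefficient of x^25 in f'(x) is
8 * C(33, 8) = 8 * 13884156 = 111073248

111073248


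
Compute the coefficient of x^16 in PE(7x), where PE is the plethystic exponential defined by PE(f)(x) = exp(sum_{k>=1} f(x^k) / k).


With f(x) = 7x, the exponent is sum_{k>=1} 7 x^k / k = 7 * (-ln(1 - x)). Exponentiating:
PE(7x) = exp(-7 ln(1 - x)) = 1/(1 - x)^7.
By the negative binomial expansion, [x^n] 1/(1 - x)^7 = C(n + 6, 6).
For n = 16: C(22, 6) = 74613.

74613


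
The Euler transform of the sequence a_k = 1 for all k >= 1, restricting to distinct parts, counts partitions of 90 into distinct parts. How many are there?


Partitions of 90 into distinct parts can be computed via generating function.
Product (1+x)(1+x^2)(1+x^3)...
The coefficient of x^90 = 189586

189586


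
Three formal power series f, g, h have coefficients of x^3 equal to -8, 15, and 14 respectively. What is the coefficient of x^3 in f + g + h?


Series addition is componentwise:
-8 + 15 + 14
= 21

21


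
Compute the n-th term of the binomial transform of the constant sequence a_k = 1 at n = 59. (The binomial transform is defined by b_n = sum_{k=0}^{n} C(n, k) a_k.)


With a_k = 1 for all k, b_n = sum_{k=0}^{n} C(n, k) = 2^n by the binomial theorem.
For n = 59: 2^59 = 576460752303423488.

576460752303423488


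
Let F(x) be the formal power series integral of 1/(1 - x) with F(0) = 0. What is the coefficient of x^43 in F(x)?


1/(1 - x) = sum_{k>=0} x^k. Integrating termwise and using F(0) = 0 gives
F(x) = sum_{k>=0} x^(k+1) / (k+1) = sum_{m>=1} x^m / m = -ln(1 - x).
So the coefficient of x^43 is 1/43 = 1/43.

1/43


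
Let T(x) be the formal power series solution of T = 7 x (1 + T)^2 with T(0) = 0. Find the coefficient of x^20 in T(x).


Apply the Lagrange inversion formula: if T = 7 x * phi(T) with phi(t) = (1 + t)^2, then [x^n] T = 7^n * (1/n) [t^(n-1)] phi(t)^n = 7^n * (1/n) [t^(n-1)] (1 + t)^(2n) = 7^n * (1/n) C(2n, n-1).
Using the identity C(2n, n-1) = C(2n, n) * n / (n+1), the unscaled factor equals C(2n, n) / (n+1) = C_n, the n-th Catalan number.
For n = 20: C_20 = C(40, 20) / 21 = 137846528820/21 = 6564120420.
With the 7^20 = 79792266297612001 factor, the coefficient is 79792266297612001 * 6564120420 = 523766044562232733001160420.

523766044562232733001160420


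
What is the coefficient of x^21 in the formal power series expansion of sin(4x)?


The Maclaurin series is sin(t) = sum_{k>=0} (-1)^k t^(2k+1) / (2k+1)!, so substituting t = 4x, only odd powers of x are nonzero, with coefficient of x^(2k+1) equal to (-1)^k 4^(2k+1) / (2k+1)!.
Write 21 = 2*10 + 1, giving the coefficient (-1)^10 * 4^21 / 21! = 4398046511104/51090942171709440000 = 16777216/194896477400625.

16777216/194896477400625


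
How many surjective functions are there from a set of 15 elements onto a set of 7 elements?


By inclusion-exclusion on which target elements are missed, the number of surjections from an n-set onto a k-set is
surj(n, k) = sum_{j=0}^{k} (-1)^j C(k, j) (k - j)^n.
Equivalently surj(n, k) = k! * S(n, k), where S(n, k) is the Stirling number of the second kind.
For n = 15, k = 7:
S(15, 7) = 408741333, so
surj = 7! * 408741333 = 5040 * 408741333 = 2060056318320.

2060056318320


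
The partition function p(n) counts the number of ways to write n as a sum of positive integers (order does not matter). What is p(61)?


Using the generating function prod_{k>=1} 1/(1-x^k), we compute p(61).
By dynamic programming over parts 1 through 61:
p(61) = 1121505

1121505


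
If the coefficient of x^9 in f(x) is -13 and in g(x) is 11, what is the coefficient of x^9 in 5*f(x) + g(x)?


Scalar multiplication scales coefficients: 5 * -13 = -65.
Then add the g coefficient: -65 + 11
= -54

-54


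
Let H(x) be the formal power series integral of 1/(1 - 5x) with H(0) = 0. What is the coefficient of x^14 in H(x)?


1/(1 - 5x) = sum_{k>=0} 5^k x^k. Integrating termwise with H(0) = 0:
H(x) = sum_{k>=0} 5^k x^(k+1) / (k+1) = sum_{m>=1} 5^(m-1) x^m / m.
For m = 14: 5^13/14 = 1220703125/14 = 1220703125/14.

1220703125/14


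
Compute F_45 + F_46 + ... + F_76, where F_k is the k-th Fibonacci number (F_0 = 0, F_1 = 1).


Use the identity sum_{k=0}^{N} F_k = F_{N+2} - 1 (which follows from F_{k+2} - F_{k+1} = F_k). Then
sum_{k=45}^{76} F_k = (F_{78} - 1) - (F_{46} - 1) = F_{78} - F_{46}.
Computing: F_{78} = 8944394323791464, F_{46} = 1836311903, so
Sum = 8944394323791464 - 1836311903 = 8944392487479561.

8944392487479561


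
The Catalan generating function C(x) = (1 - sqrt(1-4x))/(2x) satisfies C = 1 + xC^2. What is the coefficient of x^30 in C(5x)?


Substituting x -> 5x scales the n-th coefficient by 5^n, so [x^30] C(5x) = 5^30 * C_30.
C_30 = C(2*30, 30)/(31) = 118264581564861424/31 = 3814986502092304.
So 5^30 * 3814986502092304 = 931322574615478515625 * 3814986502092304 = 3552983051251903176307678222656250000.

3552983051251903176307678222656250000


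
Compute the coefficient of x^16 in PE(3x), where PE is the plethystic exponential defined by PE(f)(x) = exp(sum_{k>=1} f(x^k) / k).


With f(x) = 3x, the exponent is sum_{k>=1} 3 x^k / k = 3 * (-ln(1 - x)). Exponentiating:
PE(3x) = exp(-3 ln(1 - x)) = 1/(1 - x)^3.
By the negative binomial expansion, [x^n] 1/(1 - x)^3 = C(n + 2, 2).
For n = 16: C(18, 2) = 153.

153


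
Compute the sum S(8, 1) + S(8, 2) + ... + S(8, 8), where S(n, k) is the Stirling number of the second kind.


By definition, S(n, k) counts partitions of an n-set into exactly k nonempty blocks.
Computing row n = 8 for k = 1..8:
S(8, k): 1, 127, 966, 1701, 1050, 266, 28, 1
Sum = 4140. (This equals Bell_8 since the sum runs over all k.)

4140


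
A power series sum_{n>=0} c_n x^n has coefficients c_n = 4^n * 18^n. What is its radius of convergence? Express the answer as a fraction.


By the root test (Cauchy-Hadamard), the radius is R = 1 / limsup_n |c_n|^(1/n).
Here |c_n|^(1/n) = (4^n * 18^n)^(1/n) = 4 * 18 = 72 for all n.
So R = 1/72 = 1/72.

1/72


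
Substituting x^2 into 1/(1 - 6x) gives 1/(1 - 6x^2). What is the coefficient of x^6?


The coefficient of x^(2m) in 1/(1 - 6x^2) is 6^m.
With n = 6 = 2*3, the coefficient is 6^3 = 216.

216


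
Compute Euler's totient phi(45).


phi(n) counts integers in [1, n] coprime to n. Using the multiplicative formula phi(n) = n * prod_{p | n} (1 - 1/p):
45 = 3^2 * 5, so
phi(45) = 45 * (1 - 1/3) * (1 - 1/5) = 24.

24


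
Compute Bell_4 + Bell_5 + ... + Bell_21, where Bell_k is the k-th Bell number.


Recall Bell_k counts set partitions of a k-set (with Bell_0 = 1 by convention).
Bell_4 through Bell_21: 15, 52, 203, 877, 4140, 21147, 115975, 678570, 4213597, 27644437, 190899322, 1382958545, 10480142147, 82864869804, 682076806159, 5832742205057, 51724158235372, 474869816156751
Sum = 15 + 52 + 203 + 877 + 4140 + 21147 + 115975 + 678570 + 4213597 + 27644437 + 190899322 + 1382958545 + 10480142147 + 82864869804 + 682076806159 + 5832742205057 + 51724158235372 + 474869816156751 = 533203744952170.

533203744952170


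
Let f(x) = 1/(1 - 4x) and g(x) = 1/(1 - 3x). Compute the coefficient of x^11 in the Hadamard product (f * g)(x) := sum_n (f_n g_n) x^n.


f has coefficients f_k = 4^k and g has coefficients g_k = 3^k, so the Hadamard product has coefficient (f*g)_k = 4^k * 3^k = 12^k.
For k = 11: 12^11 = 743008370688.

743008370688


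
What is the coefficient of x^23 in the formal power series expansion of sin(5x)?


The Maclaurin series is sin(t) = sum_{k>=0} (-1)^k t^(2k+1) / (2k+1)!, so substituting t = 5x, only odd powers of x are nonzero, with coefficient of x^(2k+1) equal to (-1)^k 5^(2k+1) / (2k+1)!.
Write 23 = 2*11 + 1, giving the coefficient (-1)^11 * 5^23 / 23! = -11920928955078125/25852016738884976640000 = -19073486328125/41363226782215962624.

-19073486328125/41363226782215962624


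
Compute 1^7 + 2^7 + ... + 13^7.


This power sum has a closed form given by Faulhaber's formula
sum_{k=1}^{m} k^p = (1 / (p + 1)) * sum_{j=0}^{p} C(p + 1, j) B_j m^(p + 1 - j),
but for small m direct computation is fastest:
1 + 128 + 2187 + 16384 + 78125 + 279936 + 823543 + 2097152 + 4782969 + 10000000 + 19487171 + 35831808 + 62748517 = 136147921.

136147921


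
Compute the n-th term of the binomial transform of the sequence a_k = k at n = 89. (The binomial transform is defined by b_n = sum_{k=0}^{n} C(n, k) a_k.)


With a_k = k, b_n = sum_{k=0}^{n} C(n, k) k. Using k * C(n, k) = n * C(n-1, k-1) gives b_n = n * sum_{k>=1} C(n-1, k-1) = n * 2^(n-1).
For n = 89: 89 * 2^88 = 89 * 309485009821345068724781056 = 27544165874099711116505513984.

27544165874099711116505513984


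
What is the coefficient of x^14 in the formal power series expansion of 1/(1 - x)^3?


The expansion 1/(1 - x)^r = sum_{k>=0} C(k + r - 1, r - 1) x^k follows from the multiset / negative-binomial theorem (or from repeated differentiation of the geometric series).
For r = 3 and k = 14:
C(16, 2) = 20922789888000 / (2 * 87178291200) = 120.

120


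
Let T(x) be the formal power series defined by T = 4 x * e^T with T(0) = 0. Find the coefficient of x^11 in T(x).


Apply the Lagrange inversion formula: if T = 4 x * phi(T) with phi(t) = e^t, then
[x^n] T = 4^n * (1/n) [t^(n-1)] phi(t)^n = 4^n * (1/n) [t^(n-1)] e^(n t) = 4^n * (1/n) * n^(n-1) / (n-1)! = 4^n * n^(n-1) / n!.
When c = 1 this is the Cayley count of rooted labeled trees on n vertices, divided by n!.
For n = 11: 4^11 * 11^10 / 11! = 4194304 * 25937424601/39916800 = 38632614969344/14175.

38632614969344/14175


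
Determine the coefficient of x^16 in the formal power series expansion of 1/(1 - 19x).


The geometric series identity gives 1/(1 - c x) = sum_{k>=0} c^k x^k, so the coefficient of x^k is c^k.
Here c = 19 and k = 16.
Computing: 19^16 = 288441413567621167681

288441413567621167681


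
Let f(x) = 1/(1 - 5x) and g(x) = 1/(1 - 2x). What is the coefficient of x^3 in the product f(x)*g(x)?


The coefficient of x^n in f*g is the Cauchy product: sum_{k=0}^{n} a^k * b^(n-k).
With a=5, b=2, n=3:
sum_{k=0}^{3} 5^k * 2^(3-k)
= 203

203


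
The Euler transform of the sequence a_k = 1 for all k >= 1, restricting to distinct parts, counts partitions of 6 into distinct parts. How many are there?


Partitions of 6 into distinct parts can be computed via generating function.
Product (1+x)(1+x^2)(1+x^3)...
The coefficient of x^6 = 4

4


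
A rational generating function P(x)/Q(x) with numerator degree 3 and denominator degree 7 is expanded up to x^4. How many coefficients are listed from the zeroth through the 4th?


Expanding up to x^4 gives the coefficients for x^0, x^1, ..., x^4.
That is 4 + 1 = 5 coefficients in total.

5


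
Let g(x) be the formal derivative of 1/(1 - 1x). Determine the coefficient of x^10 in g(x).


Differentiate termwise: d/dx sum_{k>=0} 1^k x^k = sum_{k>=1} k 1^k x^(k-1) = sum_{j>=0} (j+1) 1^(j+1) x^j.
Equivalently, d/dx [1/(1 - 1x)] = 1/(1 - 1x)^2.
For j = 10: 11 * 1^11 = 11 * 1 = 11.

11


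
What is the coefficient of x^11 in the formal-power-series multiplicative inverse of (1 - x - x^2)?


Let the inverse be f(x) = sum_{k>=0} a_k x^k. From f(x) * (1 - x - x^2) = 1 and matching coefficients:
 x^0: a_0 = 1.
 x^1: a_1 - a_0 = 0, so a_1 = 1.
 x^k (k >= 2): a_k - a_{k-1} - a_{k-2} = 0, i.e. a_k = a_{k-1} + a_{k-2}.
This is the Fibonacci-type recurrence shifted so that a_0 = a_1 = 1.
Iterating: a_0=1, a_1=1, a_2=2, a_3=3, a_4=5, a_5=8, a_6=13, a_7=21, a_8=34, a_9=55, ...
a_11 = 144.

144


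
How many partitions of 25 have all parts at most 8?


Using the generating function (1-x)^(-1)(1-x^2)^(-1)...(1-x^8)^(-1),
the coefficient of x^25 counts these restricted partitions.
Result = 1090

1090


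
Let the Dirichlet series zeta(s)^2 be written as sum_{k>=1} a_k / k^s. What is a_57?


The Dirichlet convolution of the constant function 1 with itself gives (1 * 1)(k) = sum_{d | k} 1 = d(k), the number of positive divisors of k.
Since zeta(s) = sum_{k>=1} 1/k^s, we have zeta(s)^2 = sum_{k>=1} d(k)/k^s, so a_k = d(k).
For k = 57: the divisors are 1, 3, 19, 57.
Count = 4.

4


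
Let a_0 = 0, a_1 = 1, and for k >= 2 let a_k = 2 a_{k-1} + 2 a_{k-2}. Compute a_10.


Iterating the recurrence forward:
a_0 = 0
a_1 = 1
a_2 = 2*1 + 2*0 = 2
a_3 = 2*2 + 2*1 = 6
a_4 = 2*6 + 2*2 = 16
a_5 = 2*16 + 2*6 = 44
a_6 = 2*44 + 2*16 = 120
a_7 = 2*120 + 2*44 = 328
a_8 = 2*328 + 2*120 = 896
a_9 = 2*896 + 2*328 = 2448
a_10 = 2*2448 + 2*896 = 6688
So a_10 = 6688.

6688


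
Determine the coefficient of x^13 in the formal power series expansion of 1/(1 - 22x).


The geometric series identity gives 1/(1 - c x) = sum_{k>=0} c^k x^k, so the coefficient of x^k is c^k.
Here c = 22 and k = 13.
Computing: 22^13 = 282810057883082752

282810057883082752


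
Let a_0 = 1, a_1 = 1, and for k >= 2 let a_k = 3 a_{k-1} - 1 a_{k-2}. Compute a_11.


Iterating the recurrence forward:
a_0 = 1
a_1 = 1
a_2 = 3*1 - 1*1 = 2
a_3 = 3*2 - 1*1 = 5
a_4 = 3*5 - 1*2 = 13
a_5 = 3*13 - 1*5 = 34
a_6 = 3*34 - 1*13 = 89
a_7 = 3*89 - 1*34 = 233
a_8 = 3*233 - 1*89 = 610
a_9 = 3*610 - 1*233 = 1597
a_10 = 3*1597 - 1*610 = 4181
a_11 = 3*4181 - 1*1597 = 10946
So a_11 = 10946.

10946


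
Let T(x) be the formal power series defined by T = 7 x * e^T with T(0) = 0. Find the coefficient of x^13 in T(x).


Apply the Lagrange inversion formula: if T = 7 x * phi(T) with phi(t) = e^t, then
[x^n] T = 7^n * (1/n) [t^(n-1)] phi(t)^n = 7^n * (1/n) [t^(n-1)] e^(n t) = 7^n * (1/n) * n^(n-1) / (n-1)! = 7^n * n^(n-1) / n!.
When c = 1 this is the Cayley count of rooted labeled trees on n vertices, divided by n!.
For n = 13: 7^13 * 13^12 / 13! = 96889010407 * 23298085122481/6227020800 = 24805806724123444820437/68428800.

24805806724123444820437/68428800
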